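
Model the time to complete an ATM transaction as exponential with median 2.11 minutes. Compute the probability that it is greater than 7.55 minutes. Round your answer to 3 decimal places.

For an exponential, median = ln(2)/λ, so λ = ln 2 / 2.11 = 0.328506 per minute.
P(X > 7.55) = e^(−λ·7.55) = e^(−2.4802) ≈ 0.084.

0.084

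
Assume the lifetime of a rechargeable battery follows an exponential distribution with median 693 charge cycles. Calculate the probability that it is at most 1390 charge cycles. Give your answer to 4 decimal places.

0.7510

For an exponential, median = ln(2)/λ, so λ = ln 2 / 693 = 0.00100021 per charge cycle.
P(X ≤ 1390) = 1 − e^(−λ·1390) = 1 − e^(−1.3903) ≈ 0.7510.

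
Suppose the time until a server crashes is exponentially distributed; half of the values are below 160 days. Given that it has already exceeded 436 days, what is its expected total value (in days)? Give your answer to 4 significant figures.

For an exponential, median = ln(2)/λ, so λ = ln 2 / 160 = 0.00433217 per day.
By memorylessness, E[X | X > 436] = 436 + 1/λ = 436 + 230.831 = 666.831 days.

666.8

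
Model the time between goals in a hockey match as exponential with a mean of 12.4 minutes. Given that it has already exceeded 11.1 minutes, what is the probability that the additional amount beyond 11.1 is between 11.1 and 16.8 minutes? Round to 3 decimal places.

0.151

The rate is λ = 1/12.4 = 0.0806452 per minute.
Memoryless: the residual past 11.1 is again Exp(λ).
P(11.1 < residual < 16.8) = e^(−λ·11.1) − e^(−λ·16.8) = 0.40854 − 0.25799 ≈ 0.151.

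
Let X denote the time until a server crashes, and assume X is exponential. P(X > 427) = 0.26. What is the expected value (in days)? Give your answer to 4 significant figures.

317.0

e^(−λ·427) = 0.26 ⇒ λ = −ln(0.26)/427 = 0.00315474.
Mean = 1/λ = 316.983 days.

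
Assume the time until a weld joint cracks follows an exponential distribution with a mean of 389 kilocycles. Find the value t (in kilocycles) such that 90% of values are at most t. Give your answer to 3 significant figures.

The rate is λ = 1/389 = 0.00257069 per kilocycle.
Set 1 − e^(−λt) = 0.9, so t = −ln(0.1)/λ = 2.3026/0.00257069 ≈ 895.706 kilocycles.

896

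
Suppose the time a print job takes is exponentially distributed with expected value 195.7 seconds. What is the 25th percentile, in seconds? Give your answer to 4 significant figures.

56.30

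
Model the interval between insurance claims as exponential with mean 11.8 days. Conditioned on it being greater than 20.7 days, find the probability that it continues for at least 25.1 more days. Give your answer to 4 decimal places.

The rate is λ = 1/11.8 = 0.0847458 per day.
By the memoryless property, P(X > 20.7+25.1 | X > 20.7) = P(X > 25.1).
P(X > 25.1) = e^(−2.1271) ≈ 0.1192.

0.1192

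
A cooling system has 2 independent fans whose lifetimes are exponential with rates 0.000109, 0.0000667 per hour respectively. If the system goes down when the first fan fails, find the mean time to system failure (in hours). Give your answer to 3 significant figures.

5690

The time to first failure is exponential with rate Σλ = 0.000109 + 0.0000667 = 0.0001757.
E[min] = 1/Σλ = 1/0.0001757 = 5691.52 hours.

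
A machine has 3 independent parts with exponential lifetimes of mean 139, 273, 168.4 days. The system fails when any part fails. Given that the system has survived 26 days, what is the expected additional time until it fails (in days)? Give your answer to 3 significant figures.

59.5

First-failure rate Σλ = 1/139 + 1/273 + 1/168.4 = 0.0167955.
By memorylessness the expected residual is 1/Σλ = 59.5398 days, regardless of the 26 already elapsed.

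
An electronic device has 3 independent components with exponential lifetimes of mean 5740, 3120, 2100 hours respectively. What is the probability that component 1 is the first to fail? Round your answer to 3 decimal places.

Rates: λ_i = 1/mean_i → 0.000174216, 0.000320513, 0.00047619; Σλ = 0.000970919.
P(component 1 first) = λ_1/Σλ = 0.000174216/0.000970919 ≈ 0.179.

0.179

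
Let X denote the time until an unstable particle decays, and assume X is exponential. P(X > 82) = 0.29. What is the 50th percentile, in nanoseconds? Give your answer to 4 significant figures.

e^(−λ·82) = 0.29 ⇒ λ = −ln(0.29)/82 = 0.015096.
50th percentile: 1 − e^(−λt) = 0.5, t = −ln(0.5)/λ = 45.9159 nanoseconds.

45.92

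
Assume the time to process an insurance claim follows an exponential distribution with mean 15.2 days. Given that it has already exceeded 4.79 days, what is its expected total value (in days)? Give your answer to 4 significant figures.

The rate is λ = 1/15.2 = 0.0657895 per day.
By memorylessness, E[X | X > 4.79] = 4.79 + 1/λ = 4.79 + 15.2 = 19.99 days.

19.99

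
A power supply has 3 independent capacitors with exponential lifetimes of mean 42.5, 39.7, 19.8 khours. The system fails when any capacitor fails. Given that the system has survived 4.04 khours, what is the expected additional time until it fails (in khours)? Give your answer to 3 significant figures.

10.1

First-failure rate Σλ = 1/42.5 + 1/39.7 + 1/19.8 = 0.0992234.
By memorylessness the expected residual is 1/Σλ = 10.0783 khours, regardless of the 4.04 already elapsed.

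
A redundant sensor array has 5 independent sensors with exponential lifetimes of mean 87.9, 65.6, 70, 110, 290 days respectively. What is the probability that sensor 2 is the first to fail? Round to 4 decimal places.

Rates: λ_i = 1/mean_i → 0.0113766, 0.0152439, 0.0142857, 0.00909091, 0.00344828; Σλ = 0.0534454.
P(sensor 2 first) = λ_2/Σλ = 0.0152439/0.0534454 ≈ 0.2852.

0.2852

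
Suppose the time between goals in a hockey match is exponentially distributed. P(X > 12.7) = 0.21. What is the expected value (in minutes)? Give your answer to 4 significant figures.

e^(−λ·12.7) = 0.21 ⇒ λ = −ln(0.21)/12.7 = 0.122886.
Mean = 1/λ = 8.13765 minutes.

8.138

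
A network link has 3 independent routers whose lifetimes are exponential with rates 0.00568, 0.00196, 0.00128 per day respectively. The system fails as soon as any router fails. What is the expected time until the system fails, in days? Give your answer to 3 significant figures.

The time to first failure is exponential with rate Σλ = 0.00568 + 0.00196 + 0.00128 = 0.00892.
E[min] = 1/Σλ = 1/0.00892 = 112.108 days.

112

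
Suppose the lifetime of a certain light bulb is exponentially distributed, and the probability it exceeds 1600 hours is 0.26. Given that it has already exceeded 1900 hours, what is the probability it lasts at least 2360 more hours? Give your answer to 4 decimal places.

0.1371

From e^(−λ·1600) = 0.26, λ = −ln(0.26)/1600 = 0.000841921.
Memoryless: P(X > 1900+2360 | X > 1900) = P(X > 2360) = e^(−0.000841921·2360) ≈ 0.1371.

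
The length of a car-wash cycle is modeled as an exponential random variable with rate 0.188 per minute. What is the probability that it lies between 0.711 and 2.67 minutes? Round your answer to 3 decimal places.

0.270

P(0.711 < X < 2.67) = e^(−λ·0.711) − e^(−λ·2.67) = 0.87488 − 0.60534 ≈ 0.270.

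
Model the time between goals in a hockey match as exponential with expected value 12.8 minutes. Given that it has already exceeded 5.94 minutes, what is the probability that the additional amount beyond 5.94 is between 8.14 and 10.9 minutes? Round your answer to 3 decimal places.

The rate is λ = 1/12.8 = 0.078125 per minute.
Memoryless: the residual past 5.94 is again Exp(λ).
P(8.14 < residual < 10.9) = e^(−λ·8.14) − e^(−λ·10.9) = 0.52944 − 0.42675 ≈ 0.103.

0.103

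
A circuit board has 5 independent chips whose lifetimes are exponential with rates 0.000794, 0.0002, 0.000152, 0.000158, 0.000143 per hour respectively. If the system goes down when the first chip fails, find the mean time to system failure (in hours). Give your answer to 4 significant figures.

The time to first failure is exponential with rate Σλ = 0.000794 + 0.0002 + 0.000152 + 0.000158 + 0.000143 = 0.001447.
E[min] = 1/Σλ = 1/0.001447 = 691.085 hours.

691.1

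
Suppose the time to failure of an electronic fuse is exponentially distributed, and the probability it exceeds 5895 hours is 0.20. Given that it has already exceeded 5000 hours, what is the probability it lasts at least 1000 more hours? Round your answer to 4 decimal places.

0.7611

From e^(−λ·5895) = 0.20, λ = −ln(0.20)/5895 = 0.000273017.
Memoryless: P(X > 5000+1000 | X > 5000) = P(X > 1000) = e^(−0.000273017·1000) ≈ 0.7611.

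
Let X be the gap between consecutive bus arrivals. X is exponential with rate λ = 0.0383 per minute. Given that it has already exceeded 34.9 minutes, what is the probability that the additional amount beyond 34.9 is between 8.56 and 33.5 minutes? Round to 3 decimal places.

Memoryless: the residual past 34.9 is again Exp(λ).
P(8.56 < residual < 33.5) = e^(−λ·8.56) − e^(−λ·33.5) = 0.72047 − 0.27719 ≈ 0.443.

0.443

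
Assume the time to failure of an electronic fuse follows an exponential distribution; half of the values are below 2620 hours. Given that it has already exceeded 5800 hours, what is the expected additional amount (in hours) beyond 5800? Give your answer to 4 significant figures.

3780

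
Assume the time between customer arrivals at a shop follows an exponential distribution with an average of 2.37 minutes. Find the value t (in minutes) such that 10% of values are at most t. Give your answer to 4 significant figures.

0.2497

The rate is λ = 1/2.37 = 0.421941 per minute.
Set 1 − e^(−λt) = 0.1, so t = −ln(0.9)/λ = 0.10536/0.421941 ≈ 0.249704 minutes.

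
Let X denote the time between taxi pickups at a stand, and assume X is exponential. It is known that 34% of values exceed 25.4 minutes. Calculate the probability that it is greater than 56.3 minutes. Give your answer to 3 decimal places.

e^(−λ·25.4) = 0.34 ⇒ λ = −ln(0.34)/25.4 = 0.0424728.
P(X > 56.3) = e^(−0.0424728·56.3) = e^(−2.3912) ≈ 0.092.

0.092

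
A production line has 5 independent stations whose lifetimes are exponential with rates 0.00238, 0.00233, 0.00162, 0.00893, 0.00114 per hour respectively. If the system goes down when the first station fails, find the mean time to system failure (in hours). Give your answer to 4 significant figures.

The time to first failure is exponential with rate Σλ = 0.00238 + 0.00233 + 0.00162 + 0.00893 + 0.00114 = 0.0164.
E[min] = 1/Σλ = 1/0.0164 = 60.9756 hours.

60.98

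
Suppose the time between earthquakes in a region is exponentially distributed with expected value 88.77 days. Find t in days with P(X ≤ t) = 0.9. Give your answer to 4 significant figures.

The rate is λ = 1/88.77 = 0.0112651 per day.
Set 1 − e^(−λt) = 0.9, so t = −ln(0.1)/λ = 2.3026/0.0112651 ≈ 204.4 days.

204.4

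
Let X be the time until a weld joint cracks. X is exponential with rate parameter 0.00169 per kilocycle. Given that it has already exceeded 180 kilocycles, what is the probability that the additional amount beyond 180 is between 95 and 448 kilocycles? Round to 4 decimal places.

0.3827

Memoryless: the residual past 180 is again Exp(λ).
P(95 < residual < 448) = e^(−λ·95) − e^(−λ·448) = 0.85168 − 0.46902 ≈ 0.3827.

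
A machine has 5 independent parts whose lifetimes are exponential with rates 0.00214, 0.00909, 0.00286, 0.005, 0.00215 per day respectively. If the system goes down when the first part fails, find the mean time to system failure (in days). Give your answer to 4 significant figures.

The time to first failure is exponential with rate Σλ = 0.00214 + 0.00909 + 0.00286 + 0.005 + 0.00215 = 0.02124.
E[min] = 1/Σλ = 1/0.02124 = 47.081 days.

47.08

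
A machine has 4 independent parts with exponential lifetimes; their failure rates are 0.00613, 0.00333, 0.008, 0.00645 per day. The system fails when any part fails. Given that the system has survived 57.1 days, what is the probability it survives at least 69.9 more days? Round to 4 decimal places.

0.1880

Time to first failure ~ Exp(Σλ) with Σλ = 0.02391.
By memorylessness, P(T > 57.1+69.9 | T > 57.1) = P(T > 69.9) = e^(−0.02391·69.9) ≈ 0.1880.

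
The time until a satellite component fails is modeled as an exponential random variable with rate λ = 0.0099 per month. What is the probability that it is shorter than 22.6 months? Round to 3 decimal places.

0.200

P(X ≤ 22.6) = 1 − e^(−λ·22.6) = 1 − e^(−0.22374) ≈ 0.200.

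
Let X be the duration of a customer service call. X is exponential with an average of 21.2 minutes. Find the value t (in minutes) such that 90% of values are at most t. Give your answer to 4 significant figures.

The rate is λ = 1/21.2 = 0.0471698 per minute.
Set 1 − e^(−λt) = 0.9, so t = −ln(0.1)/λ = 2.3026/0.0471698 ≈ 48.8148 minutes.

48.81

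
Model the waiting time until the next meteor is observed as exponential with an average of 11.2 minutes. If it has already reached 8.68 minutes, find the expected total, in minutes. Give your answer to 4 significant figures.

19.88

The rate is λ = 1/11.2 = 0.0892857 per minute.
By memorylessness, E[X | X > 8.68] = 8.68 + 1/λ = 8.68 + 11.2 = 19.88 minutes.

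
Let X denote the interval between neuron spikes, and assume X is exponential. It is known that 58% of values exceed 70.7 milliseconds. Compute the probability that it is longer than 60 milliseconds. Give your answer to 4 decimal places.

e^(−λ·70.7) = 0.58 ⇒ λ = −ln(0.58)/70.7 = 0.00770477.
P(X > 60) = e^(−0.00770477·60) = e^(−0.46229) ≈ 0.6298.

0.6298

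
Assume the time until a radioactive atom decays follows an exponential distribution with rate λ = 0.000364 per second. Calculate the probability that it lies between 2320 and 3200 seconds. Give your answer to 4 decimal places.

0.1178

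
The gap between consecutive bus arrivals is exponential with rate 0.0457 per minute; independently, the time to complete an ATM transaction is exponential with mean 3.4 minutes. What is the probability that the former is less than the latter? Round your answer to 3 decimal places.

0.134

λ_1 = 0.0457, λ_2 = 1/3.4 = 0.294118.
For independent exponentials, P(the former < the latter) = λ_1/(λ_1+λ_2) = 0.0457/0.339818 ≈ 0.134.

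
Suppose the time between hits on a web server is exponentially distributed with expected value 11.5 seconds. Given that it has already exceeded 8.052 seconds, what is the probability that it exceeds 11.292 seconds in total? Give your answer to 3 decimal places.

0.754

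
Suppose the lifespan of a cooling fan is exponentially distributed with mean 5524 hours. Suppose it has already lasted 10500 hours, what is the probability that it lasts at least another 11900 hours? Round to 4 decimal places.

0.1160

The rate is λ = 1/5524 = 0.000181028 per hour.
By the memoryless property, P(X > 10500+11900 | X > 10500) = P(X > 11900).
P(X > 11900) = e^(−2.1542) ≈ 0.1160.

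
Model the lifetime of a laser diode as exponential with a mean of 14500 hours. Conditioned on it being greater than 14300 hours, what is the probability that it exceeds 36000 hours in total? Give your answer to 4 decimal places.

The rate is λ = 1/14500 = 0.0000689655 per hour.
By the memoryless property, P(X > 14300+21700 | X > 14300) = P(X > 21700).
P(X > 21700) = e^(−1.4966) ≈ 0.2239.

0.2239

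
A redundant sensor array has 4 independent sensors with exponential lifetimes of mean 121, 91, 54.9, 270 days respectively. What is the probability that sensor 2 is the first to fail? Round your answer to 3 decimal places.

0.267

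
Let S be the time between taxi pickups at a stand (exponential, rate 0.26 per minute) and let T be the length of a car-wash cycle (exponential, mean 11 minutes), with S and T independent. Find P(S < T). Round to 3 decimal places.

λ_1 = 0.26, λ_2 = 1/11 = 0.0909091.
For independent exponentials, P(S < T) = λ_1/(λ_1+λ_2) = 0.26/0.350909 ≈ 0.741.

0.741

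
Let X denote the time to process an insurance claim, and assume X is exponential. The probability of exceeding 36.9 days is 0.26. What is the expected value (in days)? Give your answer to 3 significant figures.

e^(−λ·36.9) = 0.26 ⇒ λ = −ln(0.26)/36.9 = 0.0365061.
Mean = 1/λ = 27.3927 days.

27.4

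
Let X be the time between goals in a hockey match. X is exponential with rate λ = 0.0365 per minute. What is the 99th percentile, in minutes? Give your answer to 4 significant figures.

126.2

Set 1 − e^(−λt) = 0.99, so t = −ln(0.01)/λ = 4.6052/0.0365 ≈ 126.169 minutes.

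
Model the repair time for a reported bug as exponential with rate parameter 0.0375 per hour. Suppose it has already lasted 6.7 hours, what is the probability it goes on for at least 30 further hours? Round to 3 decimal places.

0.325

The exponential is memoryless, so the remaining time is again Exp(λ): the condition X > 6.7 is irrelevant.
P(X > 30) = e^(−1.125) ≈ 0.325.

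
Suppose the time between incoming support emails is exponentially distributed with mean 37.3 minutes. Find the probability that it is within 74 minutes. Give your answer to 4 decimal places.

The rate is λ = 1/37.3 = 0.0268097 per minute.
P(X ≤ 74) = 1 − e^(−λ·74) = 1 − e^(−1.9839) ≈ 0.8625.

0.8625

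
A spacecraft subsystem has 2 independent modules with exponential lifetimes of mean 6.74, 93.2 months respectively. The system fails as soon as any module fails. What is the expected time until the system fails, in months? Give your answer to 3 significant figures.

The first failure time is exponential with rate Σλ_i = 1/6.74 + 1/93.2 = 0.159098 per month.
E[min] = 1/Σλ = 1/0.159098 = 6.28545 months.

6.29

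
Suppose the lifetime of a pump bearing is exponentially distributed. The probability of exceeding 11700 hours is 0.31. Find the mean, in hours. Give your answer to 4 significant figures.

9990

e^(−λ·11700) = 0.31 ⇒ λ = −ln(0.31)/11700 = 0.000100101.
Mean = 1/λ = 9989.9 hours.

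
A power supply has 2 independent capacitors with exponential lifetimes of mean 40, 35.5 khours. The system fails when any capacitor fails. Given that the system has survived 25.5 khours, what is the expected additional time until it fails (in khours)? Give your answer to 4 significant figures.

First-failure rate Σλ = 1/40 + 1/35.5 = 0.053169.
By memorylessness the expected residual is 1/Σλ = 18.8079 khours, regardless of the 25.5 already elapsed.

18.81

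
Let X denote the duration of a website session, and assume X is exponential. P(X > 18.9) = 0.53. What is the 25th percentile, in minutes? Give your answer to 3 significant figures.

e^(−λ·18.9) = 0.53 ⇒ λ = −ln(0.53)/18.9 = 0.0335914.
25th percentile: 1 − e^(−λt) = 0.25, t = −ln(0.75)/λ = 8.56415 minutes.

8.56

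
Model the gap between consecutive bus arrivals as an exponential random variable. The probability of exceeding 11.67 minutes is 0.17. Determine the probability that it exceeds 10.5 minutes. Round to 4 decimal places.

0.2030

e^(−λ·11.67) = 0.17 ⇒ λ = −ln(0.17)/11.67 = 0.151839.
P(X > 10.5) = e^(−0.151839·10.5) = e^(−1.5943) ≈ 0.2030.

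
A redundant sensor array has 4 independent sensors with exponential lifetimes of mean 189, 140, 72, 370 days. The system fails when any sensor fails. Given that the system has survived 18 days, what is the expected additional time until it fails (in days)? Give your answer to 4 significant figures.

First-failure rate Σλ = 1/189 + 1/140 + 1/72 + 1/370 = 0.0290255.
By memorylessness the expected residual is 1/Σλ = 34.4525 days, regardless of the 18 already elapsed.

34.45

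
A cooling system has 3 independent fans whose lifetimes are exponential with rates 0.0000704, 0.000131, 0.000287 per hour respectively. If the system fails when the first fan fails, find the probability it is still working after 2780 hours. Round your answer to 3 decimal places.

0.257

The time to first failure is exponential with rate Σλ = 0.0000704 + 0.000131 + 0.000287 = 0.0004884.
P(min > 2780) = e^(−0.0004884·2780) = e^(−1.3578) ≈ 0.257.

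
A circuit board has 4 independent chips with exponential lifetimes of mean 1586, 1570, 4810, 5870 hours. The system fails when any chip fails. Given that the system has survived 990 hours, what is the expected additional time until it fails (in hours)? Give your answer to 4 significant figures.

607.6

First-failure rate Σλ = 1/1586 + 1/1570 + 1/4810 + 1/5870 = 0.00164572.
By memorylessness the expected residual is 1/Σλ = 607.638 hours, regardless of the 990 already elapsed.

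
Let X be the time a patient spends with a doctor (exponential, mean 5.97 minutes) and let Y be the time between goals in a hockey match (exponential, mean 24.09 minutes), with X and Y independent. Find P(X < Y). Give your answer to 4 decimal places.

0.8014

λ_1 = 1/5.97 = 0.167504, λ_2 = 1/24.09 = 0.041511.
For independent exponentials, P(X < Y) = λ_1/(λ_1+λ_2) = 0.167504/0.209015 ≈ 0.8014.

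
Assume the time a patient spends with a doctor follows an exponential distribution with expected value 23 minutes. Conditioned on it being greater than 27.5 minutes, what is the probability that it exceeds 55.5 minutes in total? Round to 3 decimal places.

The rate is λ = 1/23 = 0.0434783 per minute.
By the memoryless property, P(X > 27.5+28 | X > 27.5) = P(X > 28).
P(X > 28) = e^(−1.2174) ≈ 0.296.

0.296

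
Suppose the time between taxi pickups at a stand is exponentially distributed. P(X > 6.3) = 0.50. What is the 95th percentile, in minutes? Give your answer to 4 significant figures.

27.23

e^(−λ·6.3) = 0.50 ⇒ λ = −ln(0.50)/6.3 = 0.110023.
95th percentile: 1 − e^(−λt) = 0.95, t = −ln(0.05)/λ = 27.2281 minutes.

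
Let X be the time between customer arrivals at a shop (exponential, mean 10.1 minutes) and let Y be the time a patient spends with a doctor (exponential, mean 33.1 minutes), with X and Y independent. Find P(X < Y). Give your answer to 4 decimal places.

0.7662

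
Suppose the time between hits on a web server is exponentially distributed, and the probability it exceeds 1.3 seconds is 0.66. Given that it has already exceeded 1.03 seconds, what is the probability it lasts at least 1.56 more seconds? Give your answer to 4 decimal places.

0.6074

From e^(−λ·1.3) = 0.66, λ = −ln(0.66)/1.3 = 0.319627.
Memoryless: P(X > 1.03+1.56 | X > 1.03) = P(X > 1.56) = e^(−0.319627·1.56) ≈ 0.6074.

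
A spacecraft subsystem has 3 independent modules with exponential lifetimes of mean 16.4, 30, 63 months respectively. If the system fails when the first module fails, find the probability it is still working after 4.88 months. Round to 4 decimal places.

0.5841

The first failure time is exponential with rate Σλ_i = 1/16.4 + 1/30 + 1/63 = 0.110182 per month.
P(min > 4.88) = e^(−0.110182·4.88) = e^(−0.53769) ≈ 0.5841.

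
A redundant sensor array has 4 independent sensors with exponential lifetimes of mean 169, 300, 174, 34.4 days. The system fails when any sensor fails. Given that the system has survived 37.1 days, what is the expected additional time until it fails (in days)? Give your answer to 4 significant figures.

22.69

First-failure rate Σλ = 1/169 + 1/300 + 1/174 + 1/34.4 = 0.0440674.
By memorylessness the expected residual is 1/Σλ = 22.6925 days, regardless of the 37.1 already elapsed.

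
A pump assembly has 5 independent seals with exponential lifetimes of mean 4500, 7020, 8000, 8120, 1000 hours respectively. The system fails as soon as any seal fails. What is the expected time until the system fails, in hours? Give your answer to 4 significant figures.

The first failure time is exponential with rate Σλ_i = 1/4500 + 1/7020 + 1/8000 + 1/8120 + 1/1000 = 0.00161283 per hour.
E[min] = 1/Σλ = 1/0.00161283 = 620.03 hours.

620.0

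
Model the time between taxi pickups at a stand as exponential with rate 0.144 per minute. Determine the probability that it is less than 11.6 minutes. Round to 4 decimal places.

P(X ≤ 11.6) = 1 − e^(−λ·11.6) = 1 − e^(−1.6704) ≈ 0.8118.

0.8118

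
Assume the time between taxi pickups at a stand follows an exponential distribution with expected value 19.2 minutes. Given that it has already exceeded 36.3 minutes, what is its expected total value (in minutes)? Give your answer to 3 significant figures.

55.5

The rate is λ = 1/19.2 = 0.0520833 per minute.
By memorylessness, E[X | X > 36.3] = 36.3 + 1/λ = 36.3 + 19.2 = 55.5 minutes.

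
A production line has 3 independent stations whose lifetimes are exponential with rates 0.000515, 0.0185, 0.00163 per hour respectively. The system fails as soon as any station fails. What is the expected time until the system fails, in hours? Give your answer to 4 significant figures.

48.44

The time to first failure is exponential with rate Σλ = 0.000515 + 0.0185 + 0.00163 = 0.020645.
E[min] = 1/Σλ = 1/0.020645 = 48.4379 hours.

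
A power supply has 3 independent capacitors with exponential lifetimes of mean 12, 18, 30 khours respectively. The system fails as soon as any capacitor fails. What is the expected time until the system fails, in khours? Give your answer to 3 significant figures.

The first failure time is exponential with rate Σλ_i = 1/12 + 1/18 + 1/30 = 0.172222 per khour.
E[min] = 1/Σλ = 1/0.172222 = 5.80645 khours.

5.81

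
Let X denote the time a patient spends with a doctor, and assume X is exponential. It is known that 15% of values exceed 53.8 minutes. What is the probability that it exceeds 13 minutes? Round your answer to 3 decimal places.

e^(−λ·53.8) = 0.15 ⇒ λ = −ln(0.15)/53.8 = 0.0352625.
P(X > 13) = e^(−0.0352625·13) = e^(−0.45841) ≈ 0.632.

0.632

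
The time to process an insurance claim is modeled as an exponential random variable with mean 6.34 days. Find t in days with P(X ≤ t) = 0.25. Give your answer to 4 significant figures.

The rate is λ = 1/6.34 = 0.157729 per day.
Set 1 − e^(−λt) = 0.25, so t = −ln(0.75)/λ = 0.28768/0.157729 ≈ 1.8239 days.

1.824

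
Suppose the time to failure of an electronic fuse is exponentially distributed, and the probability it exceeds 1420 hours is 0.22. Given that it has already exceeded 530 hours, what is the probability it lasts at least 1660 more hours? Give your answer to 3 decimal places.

From e^(−λ·1420) = 0.22, λ = −ln(0.22)/1420 = 0.00106629.
Memoryless: P(X > 530+1660 | X > 530) = P(X > 1660) = e^(−0.00106629·1660) ≈ 0.170.

0.170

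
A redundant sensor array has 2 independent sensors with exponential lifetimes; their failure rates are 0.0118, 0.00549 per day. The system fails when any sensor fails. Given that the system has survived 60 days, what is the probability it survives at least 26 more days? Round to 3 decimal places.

Time to first failure ~ Exp(Σλ) with Σλ = 0.01729.
By memorylessness, P(T > 60+26 | T > 60) = P(T > 26) = e^(−0.01729·26) ≈ 0.638.

0.638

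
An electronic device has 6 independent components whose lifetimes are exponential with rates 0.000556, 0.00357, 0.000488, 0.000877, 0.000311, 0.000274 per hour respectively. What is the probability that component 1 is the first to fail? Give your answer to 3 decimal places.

The time to first failure is exponential with rate Σλ = 0.000556 + 0.00357 + 0.000488 + 0.000877 + 0.000311 + 0.000274 = 0.006076.
P(component 1 first) = λ_1/Σλ = 0.000556/0.006076 ≈ 0.092.

0.092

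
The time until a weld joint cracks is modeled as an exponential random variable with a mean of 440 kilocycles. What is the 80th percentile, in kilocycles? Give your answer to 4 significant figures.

708.2

The rate is λ = 1/440 = 0.00227273 per kilocycle.
Set 1 − e^(−λt) = 0.8, so t = −ln(0.2)/λ = 1.6094/0.00227273 ≈ 708.153 kilocycles.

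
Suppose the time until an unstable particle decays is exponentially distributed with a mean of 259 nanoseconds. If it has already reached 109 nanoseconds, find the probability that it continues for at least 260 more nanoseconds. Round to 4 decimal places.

0.3665

The rate is λ = 1/259 = 0.003861 per nanosecond.
P(X > s+t | X > s) = e^(−λ(s+t))/e^(−λs) = e^(−λt), independent of s = 109.
P(X > 260) = e^(−1.0039) ≈ 0.3665.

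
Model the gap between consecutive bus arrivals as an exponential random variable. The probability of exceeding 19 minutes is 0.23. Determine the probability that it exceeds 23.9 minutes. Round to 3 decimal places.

0.157

e^(−λ·19) = 0.23 ⇒ λ = −ln(0.23)/19 = 0.0773514.
P(X > 23.9) = e^(−0.0773514·23.9) = e^(−1.8487) ≈ 0.157.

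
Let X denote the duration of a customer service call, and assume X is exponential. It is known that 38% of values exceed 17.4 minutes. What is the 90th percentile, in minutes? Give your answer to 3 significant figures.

e^(−λ·17.4) = 0.38 ⇒ λ = −ln(0.38)/17.4 = 0.0556083.
90th percentile: 1 − e^(−λt) = 0.9, t = −ln(0.1)/λ = 41.4072 minutes.

41.4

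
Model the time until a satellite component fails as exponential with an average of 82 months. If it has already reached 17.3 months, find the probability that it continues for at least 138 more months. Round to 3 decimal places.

The rate is λ = 1/82 = 0.0121951 per month.
The exponential is memoryless, so the remaining time is again Exp(λ): the condition X > 17.3 is irrelevant.
P(X > 138) = e^(−1.6829) ≈ 0.186.

0.186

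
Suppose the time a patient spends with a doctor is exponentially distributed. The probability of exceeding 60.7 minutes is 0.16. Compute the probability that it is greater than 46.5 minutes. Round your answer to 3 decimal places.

e^(−λ·60.7) = 0.16 ⇒ λ = −ln(0.16)/60.7 = 0.0301908.
P(X > 46.5) = e^(−0.0301908·46.5) = e^(−1.4039) ≈ 0.246.

0.246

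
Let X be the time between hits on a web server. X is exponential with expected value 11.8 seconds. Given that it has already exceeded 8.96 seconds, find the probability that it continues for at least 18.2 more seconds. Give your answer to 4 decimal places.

0.2139

The rate is λ = 1/11.8 = 0.0847458 per second.
By the memoryless property, P(X > 8.96+18.2 | X > 8.96) = P(X > 18.2).
P(X > 18.2) = e^(−1.5424) ≈ 0.2139.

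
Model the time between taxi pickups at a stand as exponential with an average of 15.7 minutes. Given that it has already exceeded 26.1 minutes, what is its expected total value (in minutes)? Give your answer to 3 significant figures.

41.8

The rate is λ = 1/15.7 = 0.0636943 per minute.
By memorylessness, E[X | X > 26.1] = 26.1 + 1/λ = 26.1 + 15.7 = 41.8 minutes.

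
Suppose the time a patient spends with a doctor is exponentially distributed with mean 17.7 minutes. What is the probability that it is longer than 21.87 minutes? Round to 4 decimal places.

The rate is λ = 1/17.7 = 0.0564972 per minute.
P(X > 21.87) = e^(−λ·21.87) = e^(−1.2356) ≈ 0.2907.

0.2907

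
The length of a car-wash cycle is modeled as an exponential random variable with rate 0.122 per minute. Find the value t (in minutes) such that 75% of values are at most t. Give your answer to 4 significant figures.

11.36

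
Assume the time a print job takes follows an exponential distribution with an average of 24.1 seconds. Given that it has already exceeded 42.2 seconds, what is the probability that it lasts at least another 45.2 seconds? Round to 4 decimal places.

0.1533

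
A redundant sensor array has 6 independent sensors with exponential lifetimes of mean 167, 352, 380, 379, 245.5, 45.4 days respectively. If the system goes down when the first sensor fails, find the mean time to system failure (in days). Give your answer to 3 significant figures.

24.9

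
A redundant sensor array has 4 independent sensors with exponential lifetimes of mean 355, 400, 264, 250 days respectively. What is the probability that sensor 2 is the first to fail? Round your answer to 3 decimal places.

0.191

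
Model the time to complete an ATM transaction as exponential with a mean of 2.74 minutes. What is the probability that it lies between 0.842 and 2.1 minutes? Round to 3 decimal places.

0.271

The rate is λ = 1/2.74 = 0.364964 per minute.
P(0.842 < X < 2.1) = e^(−λ·0.842) − e^(−λ·2.1) = 0.73543 − 0.46467 ≈ 0.271.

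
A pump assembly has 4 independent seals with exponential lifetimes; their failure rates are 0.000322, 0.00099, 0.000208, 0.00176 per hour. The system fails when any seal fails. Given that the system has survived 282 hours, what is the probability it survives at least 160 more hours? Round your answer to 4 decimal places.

0.5917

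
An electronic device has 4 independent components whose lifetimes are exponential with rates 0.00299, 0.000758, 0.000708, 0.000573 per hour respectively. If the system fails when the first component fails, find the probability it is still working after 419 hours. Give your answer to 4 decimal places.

0.1216

The time to first failure is exponential with rate Σλ = 0.00299 + 0.000758 + 0.000708 + 0.000573 = 0.005029.
P(min > 419) = e^(−0.005029·419) = e^(−2.1072) ≈ 0.1216.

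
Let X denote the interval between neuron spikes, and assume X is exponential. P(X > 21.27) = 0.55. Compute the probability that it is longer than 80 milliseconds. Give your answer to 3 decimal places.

e^(−λ·21.27) = 0.55 ⇒ λ = −ln(0.55)/21.27 = 0.0281071.
P(X > 80) = e^(−0.0281071·80) = e^(−2.2486) ≈ 0.106.

0.106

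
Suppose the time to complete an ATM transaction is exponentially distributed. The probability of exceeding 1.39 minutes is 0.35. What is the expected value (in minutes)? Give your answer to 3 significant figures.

e^(−λ·1.39) = 0.35 ⇒ λ = −ln(0.35)/1.39 = 0.755268.
Mean = 1/λ = 1.32403 minutes.

1.32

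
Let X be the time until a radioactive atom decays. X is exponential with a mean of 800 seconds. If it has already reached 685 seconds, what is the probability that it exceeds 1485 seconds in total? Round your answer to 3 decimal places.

0.368

The rate is λ = 1/800 = 0.00125 per second.
By the memoryless property, P(X > 685+800 | X > 685) = P(X > 800).
P(X > 800) = e^(−1) ≈ 0.368.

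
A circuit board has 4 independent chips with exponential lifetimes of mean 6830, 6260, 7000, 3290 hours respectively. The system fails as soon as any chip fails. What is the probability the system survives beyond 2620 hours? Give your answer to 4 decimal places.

0.1391

The first failure time is exponential with rate Σλ_i = 1/6830 + 1/6260 + 1/7000 + 1/3290 = 0.000752966 per hour.
P(min > 2620) = e^(−0.000752966·2620) = e^(−1.9728) ≈ 0.1391.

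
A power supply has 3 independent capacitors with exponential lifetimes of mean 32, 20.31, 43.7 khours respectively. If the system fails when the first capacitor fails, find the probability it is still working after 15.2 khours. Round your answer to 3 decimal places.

0.208

The first failure time is exponential with rate Σλ_i = 1/32 + 1/20.31 + 1/43.7 = 0.10337 per khour.
P(min > 15.2) = e^(−0.10337·15.2) = e^(−1.5712) ≈ 0.208.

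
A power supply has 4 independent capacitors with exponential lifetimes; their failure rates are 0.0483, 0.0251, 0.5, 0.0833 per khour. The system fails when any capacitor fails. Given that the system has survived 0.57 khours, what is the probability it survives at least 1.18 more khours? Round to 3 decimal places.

0.461

Time to first failure ~ Exp(Σλ) with Σλ = 0.6567.
By memorylessness, P(T > 0.57+1.18 | T > 0.57) = P(T > 1.18) = e^(−0.6567·1.18) ≈ 0.461.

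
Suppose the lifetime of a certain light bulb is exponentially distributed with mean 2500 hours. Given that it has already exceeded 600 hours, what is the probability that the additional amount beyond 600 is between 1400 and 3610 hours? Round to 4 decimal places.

The rate is λ = 1/2500 = 0.0004 per hour.
Memoryless: the residual past 600 is again Exp(λ).
P(1400 < residual < 3610) = e^(−λ·1400) − e^(−λ·3610) = 0.57121 − 0.23598 ≈ 0.3352.

0.3352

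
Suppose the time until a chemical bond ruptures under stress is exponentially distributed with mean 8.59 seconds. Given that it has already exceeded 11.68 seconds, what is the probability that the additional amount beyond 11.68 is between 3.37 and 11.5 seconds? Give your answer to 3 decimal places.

0.413

The rate is λ = 1/8.59 = 0.116414 per second.
Memoryless: the residual past 11.68 is again Exp(λ).
P(3.37 < residual < 11.5) = e^(−λ·3.37) − e^(−λ·11.5) = 0.67549 − 0.26217 ≈ 0.413.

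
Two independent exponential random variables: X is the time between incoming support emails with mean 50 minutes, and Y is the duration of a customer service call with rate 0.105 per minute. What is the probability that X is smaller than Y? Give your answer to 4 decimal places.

λ_1 = 1/50 = 0.02, λ_2 = 0.105.
For independent exponentials, P(X < Y) = λ_1/(λ_1+λ_2) = 0.02/0.125 ≈ 0.1600.

0.1600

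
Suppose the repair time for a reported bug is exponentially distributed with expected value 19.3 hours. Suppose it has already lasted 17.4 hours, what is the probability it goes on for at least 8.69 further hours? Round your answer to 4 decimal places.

0.6375

The rate is λ = 1/19.3 = 0.0518135 per hour.
By the memoryless property, P(X > 17.4+8.69 | X > 17.4) = P(X > 8.69).
P(X > 8.69) = e^(−0.45026) ≈ 0.6375.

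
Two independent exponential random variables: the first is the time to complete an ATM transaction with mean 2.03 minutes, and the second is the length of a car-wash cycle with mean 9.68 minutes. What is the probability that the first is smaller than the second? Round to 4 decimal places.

λ_1 = 1/2.03 = 0.492611, λ_2 = 1/9.68 = 0.103306.
For independent exponentials, P(the first < the second) = λ_1/(λ_1+λ_2) = 0.492611/0.595917 ≈ 0.8266.

0.8266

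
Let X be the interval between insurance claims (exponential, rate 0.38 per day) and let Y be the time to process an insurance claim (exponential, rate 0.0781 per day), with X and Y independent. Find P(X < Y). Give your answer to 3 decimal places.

0.830

λ_1 = 0.38, λ_2 = 0.0781.
For independent exponentials, P(X < Y) = λ_1/(λ_1+λ_2) = 0.38/0.4581 ≈ 0.830.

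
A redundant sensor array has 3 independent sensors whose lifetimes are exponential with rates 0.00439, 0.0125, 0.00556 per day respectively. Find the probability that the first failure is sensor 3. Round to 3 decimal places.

The time to first failure is exponential with rate Σλ = 0.00439 + 0.0125 + 0.00556 = 0.02245.
P(sensor 3 first) = λ_3/Σλ = 0.00556/0.02245 ≈ 0.248.

0.248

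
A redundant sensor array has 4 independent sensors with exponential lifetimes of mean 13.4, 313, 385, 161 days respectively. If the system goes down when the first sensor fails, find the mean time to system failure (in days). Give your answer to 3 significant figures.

11.5

The first failure time is exponential with rate Σλ_i = 1/13.4 + 1/313 + 1/385 + 1/161 = 0.0866303 per day.
E[min] = 1/Σλ = 1/0.0866303 = 11.5433 days.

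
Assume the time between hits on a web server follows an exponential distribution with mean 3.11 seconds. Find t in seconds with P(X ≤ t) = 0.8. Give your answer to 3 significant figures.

The rate is λ = 1/3.11 = 0.321543 per second.
Set 1 − e^(−λt) = 0.8, so t = −ln(0.2)/λ = 1.6094/0.321543 ≈ 5.00535 seconds.

5.01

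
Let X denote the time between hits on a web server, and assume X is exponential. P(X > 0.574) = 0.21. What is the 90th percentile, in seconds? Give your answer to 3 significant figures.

0.847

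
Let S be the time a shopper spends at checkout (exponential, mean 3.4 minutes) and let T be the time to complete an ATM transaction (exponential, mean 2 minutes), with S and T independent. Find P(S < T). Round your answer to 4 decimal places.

0.3704

λ_1 = 1/3.4 = 0.294118, λ_2 = 1/2 = 0.5.
For independent exponentials, P(S < T) = λ_1/(λ_1+λ_2) = 0.294118/0.794118 ≈ 0.3704.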